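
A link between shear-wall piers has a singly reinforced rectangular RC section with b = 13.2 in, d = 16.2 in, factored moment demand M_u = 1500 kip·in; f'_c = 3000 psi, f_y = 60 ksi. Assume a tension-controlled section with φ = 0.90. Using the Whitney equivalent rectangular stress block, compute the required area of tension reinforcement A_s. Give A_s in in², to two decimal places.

A_s ≈ 1.92 in²

M_n = M_u/φ = 1500/0.90 = 1666.67 kip·in.
From M_n = 0.85 f'_c a b (d − a/2):
a = d − √(d² − 2M_n/(0.85 f'_c b)) = 16.2 − √(16.2² − 2 × 1666.67/(0.85 × 3 × 13.2)) = 3.417 in.
A_s = 0.85 f'_c a b / f_y = 0.85 × 3 × 3.417 × 13.2 / 60 = 1.917 in².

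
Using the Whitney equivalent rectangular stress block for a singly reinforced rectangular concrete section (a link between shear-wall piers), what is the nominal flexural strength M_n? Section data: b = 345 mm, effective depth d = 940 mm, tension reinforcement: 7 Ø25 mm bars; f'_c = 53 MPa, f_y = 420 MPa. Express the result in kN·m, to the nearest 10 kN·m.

M_n ≈ 1290 kN·m

A_s = 7 × 491 = 3437 mm².
T = A_s f_y = 3437 × 420 = 1443540 N = 1443.54 kN.
From C = T: a = T/(0.85 f'_c b) = 1443540/(0.85 × 53 × 345) = 92.88 mm.
M_n = T(d − a/2) = 1443.54 kN × (940 − 46.44) mm = 1289.89 kN·m.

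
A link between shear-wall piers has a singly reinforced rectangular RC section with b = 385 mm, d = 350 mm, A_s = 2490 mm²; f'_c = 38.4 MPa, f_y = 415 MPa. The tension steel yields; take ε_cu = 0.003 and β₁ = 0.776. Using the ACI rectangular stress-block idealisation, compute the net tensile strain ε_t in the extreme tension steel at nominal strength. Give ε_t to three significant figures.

a = A_s f_y/(0.85 f'_c b) = 82.23 mm.
β₁ = 0.776, so c = a/β₁ = 82.23/0.776 = 105.97 mm.
From the linear strain diagram with ε_cu = 0.003: ε_t = 0.003 (d − c)/c = 0.003 × (350 − 105.97)/105.97 = 0.00691.
Since ε_t ≥ 0.005, the section is tension-controlled.

ε_t ≈ 0.00691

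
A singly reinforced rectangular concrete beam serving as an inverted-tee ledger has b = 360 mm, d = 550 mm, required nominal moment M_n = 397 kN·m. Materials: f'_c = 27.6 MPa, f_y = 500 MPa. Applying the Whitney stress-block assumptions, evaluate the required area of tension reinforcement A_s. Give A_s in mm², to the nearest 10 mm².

A_s ≈ 1580 mm²

With M_n = 0.85 f'_c a b (d − a/2), solve the quadratic for a:
a = d − √(d² − 2M_n/(0.85 f'_c b)) = 550 − √(550² − 2 × 397×10⁶/(0.85 × 27.6 × 360)) = 93.40 mm.
A_s = 0.85 f'_c a b / f_y = 0.85 × 27.6 × 93.40 × 360 / 500 = 1577.6 mm².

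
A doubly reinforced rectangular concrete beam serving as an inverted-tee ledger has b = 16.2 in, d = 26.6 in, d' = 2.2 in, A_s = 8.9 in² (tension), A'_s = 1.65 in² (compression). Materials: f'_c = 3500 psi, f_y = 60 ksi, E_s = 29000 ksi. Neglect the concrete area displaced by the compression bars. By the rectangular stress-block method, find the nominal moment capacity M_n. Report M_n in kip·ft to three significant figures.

Assume both steels yield.
a = (A_s − A'_s) f_y/(0.85 f'_c b) = (8.9 − 1.65) × 60/(0.85 × 3.5 × 16.2) = 9.026 in.
c = a/β₁ = 9.026/0.85 = 10.619 in; ε'_s = 0.003(c − d')/c = 0.0024 ≥ ε_y = 0.0021, so the compression steel yields.
M_n = (A_s − A'_s) f_y (d − a/2) + A'_s f_y (d − d') = 435 × (26.6 − 4.513) + 99 × (26.6 − 2.2) = 9607.8 + 2415.6 = 12023.4 kip·in = 12023.4/12 = 1001.95 kip·ft.

M_n ≈ 1000 kip·ft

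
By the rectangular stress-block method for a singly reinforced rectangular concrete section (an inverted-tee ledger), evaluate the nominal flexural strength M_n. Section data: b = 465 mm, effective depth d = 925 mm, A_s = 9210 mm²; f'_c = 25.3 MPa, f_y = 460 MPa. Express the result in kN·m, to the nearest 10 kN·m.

M_n ≈ 3020 kN·m

T = A_s f_y = 9210 × 460 = 4236600 N = 4236.6 kN.
From C = T: a = T/(0.85 f'_c b) = 4236600/(0.85 × 25.3 × 465) = 423.67 mm.
M_n = T(d − a/2) = 4236.6 kN × (925 − 211.835) mm = 3021.39 kN·m.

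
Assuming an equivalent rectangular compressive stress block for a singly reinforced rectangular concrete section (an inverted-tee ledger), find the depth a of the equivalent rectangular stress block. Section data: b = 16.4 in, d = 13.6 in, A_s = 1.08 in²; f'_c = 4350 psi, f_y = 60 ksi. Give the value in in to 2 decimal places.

T = A_s f_y = 1.08 × 60 = 64.8 kips.
a = T/(0.85 f'_c b) = 64.8/(0.85 × 4.35 × 16.4) = 1.07 in.

a ≈ 1.07 in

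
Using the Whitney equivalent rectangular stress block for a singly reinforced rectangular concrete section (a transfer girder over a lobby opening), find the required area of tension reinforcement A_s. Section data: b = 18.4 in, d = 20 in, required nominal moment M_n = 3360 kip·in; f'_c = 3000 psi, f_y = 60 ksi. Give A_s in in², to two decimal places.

A_s ≈ 3.11 in²

From M_n = 0.85 f'_c a b (d − a/2):
a = d − √(d² − 2M_n/(0.85 f'_c b)) = 20 − √(20² − 2 × 3360/(0.85 × 3 × 18.4)) = 3.976 in.
A_s = 0.85 f'_c a b / f_y = 0.85 × 3 × 3.976 × 18.4 / 60 = 3.109 in².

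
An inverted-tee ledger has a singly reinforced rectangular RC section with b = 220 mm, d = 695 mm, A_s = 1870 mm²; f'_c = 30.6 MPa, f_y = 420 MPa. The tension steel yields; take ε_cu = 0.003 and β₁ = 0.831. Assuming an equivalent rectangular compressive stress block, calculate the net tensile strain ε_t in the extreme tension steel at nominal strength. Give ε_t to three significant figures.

ε_t ≈ 0.00962

a = A_s f_y/(0.85 f'_c b) = 137.25 mm.
β₁ = 0.831, so c = a/β₁ = 137.25/0.831 = 165.16 mm.
From the linear strain diagram with ε_cu = 0.003: ε_t = 0.003 (d − c)/c = 0.003 × (695 − 165.16)/165.16 = 0.00962.
Since ε_t ≥ 0.005, the section is tension-controlled.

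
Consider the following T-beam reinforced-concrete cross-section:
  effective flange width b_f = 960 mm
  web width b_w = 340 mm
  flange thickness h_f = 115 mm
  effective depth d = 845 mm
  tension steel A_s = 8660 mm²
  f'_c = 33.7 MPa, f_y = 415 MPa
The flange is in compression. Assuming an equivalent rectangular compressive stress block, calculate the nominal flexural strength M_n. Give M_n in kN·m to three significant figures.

M_n ≈ 2800 kN·m

Tension: T = A_s f_y = 8660 × 415 = 3593900 N.
Try a within the flange: a = T/(0.85 f'_c b_f) = 3593900/(0.85 × 33.7 × 960) = 130.69 mm.
a = 130.69 > h_f = 115 mm: the block extends into the web. Split into flange-overhang and web parts.
C_f = 0.85 f'_c (b_f − b_w) h_f = 0.85 × 33.7 × (960 − 340) × 115 = 2042389 N.
Remaining web compression depth: a_w = (T − C_f)/(0.85 f'_c b_w) = (3593900 − 2042389)/(0.85 × 33.7 × 340) = 159.30 mm.
M_n = C_f(d − h_f/2) + (T − C_f)(d − a_w/2) = 2042389 × (845 − 57.5) + 1551511 × (845 − 79.65) = 1608.38 + 1187.45 = 2795.83 × 10⁶ N·mm.
M_n = 2795.83 kN·m.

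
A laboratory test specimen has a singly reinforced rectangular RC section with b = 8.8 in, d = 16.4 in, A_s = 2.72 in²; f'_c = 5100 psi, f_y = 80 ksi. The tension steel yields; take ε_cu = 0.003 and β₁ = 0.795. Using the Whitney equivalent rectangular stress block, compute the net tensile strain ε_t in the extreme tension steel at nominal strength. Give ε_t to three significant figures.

a = A_s f_y/(0.85 f'_c b) = 5.704 in.
β₁ = 0.795, so c = a/β₁ = 5.704/0.795 = 7.175 in.
From the linear strain diagram with ε_cu = 0.003: ε_t = 0.003 (d − c)/c = 0.003 × (16.4 − 7.175)/7.175 = 0.00386.
ε_t < 0.004 — the section is over-reinforced for flexure under ACI limits.

ε_t ≈ 0.00386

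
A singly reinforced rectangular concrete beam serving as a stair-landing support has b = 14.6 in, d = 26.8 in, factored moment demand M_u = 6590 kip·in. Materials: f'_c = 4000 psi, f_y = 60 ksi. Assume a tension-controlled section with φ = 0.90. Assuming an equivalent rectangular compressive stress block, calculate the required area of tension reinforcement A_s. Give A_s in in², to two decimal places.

A_s ≈ 5.15 in²

M_n = M_u/φ = 6590/0.90 = 7322.22 kip·in.
From M_n = 0.85 f'_c a b (d − a/2):
a = d − √(d² − 2M_n/(0.85 f'_c b)) = 26.8 − √(26.8² − 2 × 7322.22/(0.85 × 4 × 14.6)) = 6.228 in.
A_s = 0.85 f'_c a b / f_y = 0.85 × 4 × 6.228 × 14.6 / 60 = 5.153 in².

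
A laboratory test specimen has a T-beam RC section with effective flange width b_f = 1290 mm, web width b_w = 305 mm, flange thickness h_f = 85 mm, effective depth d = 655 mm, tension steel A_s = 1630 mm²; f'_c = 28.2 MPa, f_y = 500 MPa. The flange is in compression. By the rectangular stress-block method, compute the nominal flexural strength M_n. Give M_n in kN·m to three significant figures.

Tension: T = A_s f_y = 1630 × 500 = 815000 N.
Try a within the flange: a = T/(0.85 f'_c b_f) = 815000/(0.85 × 28.2 × 1290) = 26.36 mm.
Since a = 26.36 ≤ h_f = 85 mm, the stress block lies entirely in the flange; analyse as a rectangular beam of width b_f.
M_n = T(d − a/2) = 815000 × (655 − 13.18) = 523.08 × 10⁶ N·mm.
M_n = 523.08 kN·m.

M_n ≈ 523 kN·m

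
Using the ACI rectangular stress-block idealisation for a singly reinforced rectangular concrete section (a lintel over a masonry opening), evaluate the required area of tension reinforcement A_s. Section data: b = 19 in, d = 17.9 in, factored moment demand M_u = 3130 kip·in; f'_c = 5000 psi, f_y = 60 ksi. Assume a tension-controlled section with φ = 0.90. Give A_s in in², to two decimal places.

M_n = M_u/φ = 3130/0.90 = 3477.78 kip·in.
From M_n = 0.85 f'_c a b (d − a/2):
a = d − √(d² − 2M_n/(0.85 f'_c b)) = 17.9 − √(17.9² − 2 × 3477.78/(0.85 × 5 × 19)) = 2.594 in.
A_s = 0.85 f'_c a b / f_y = 0.85 × 5 × 2.594 × 19 / 60 = 3.491 in².

A_s ≈ 3.49 in²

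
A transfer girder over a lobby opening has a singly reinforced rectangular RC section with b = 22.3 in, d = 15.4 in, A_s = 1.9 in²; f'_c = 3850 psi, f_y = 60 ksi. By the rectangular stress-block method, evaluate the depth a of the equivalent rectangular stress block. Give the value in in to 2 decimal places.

T = A_s f_y = 1.9 × 60 = 114 kips.
a = T/(0.85 f'_c b) = 114/(0.85 × 3.85 × 22.3) = 1.56 in.

a ≈ 1.56 in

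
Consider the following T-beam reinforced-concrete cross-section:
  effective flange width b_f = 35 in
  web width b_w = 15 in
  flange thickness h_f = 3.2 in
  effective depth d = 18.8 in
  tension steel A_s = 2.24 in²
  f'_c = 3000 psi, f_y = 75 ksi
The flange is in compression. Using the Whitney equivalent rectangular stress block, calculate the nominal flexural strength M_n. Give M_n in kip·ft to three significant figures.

Tension: T = A_s f_y = 2.24 × 75 = 168 kips.
Try a within the flange: a = T/(0.85 f'_c b_f) = 168/(0.85 × 3 × 35) = 1.882 in.
Since a = 1.882 ≤ h_f = 3.2 in, the stress block lies entirely in the flange; analyse as a rectangular beam of width b_f.
M_n = T(d − a/2) = 168 × (18.8 − 0.941) = 3000.3 kip·in.
M_n = 3000.3/12 = 250.03 kip·ft.

M_n ≈ 250 kip·ft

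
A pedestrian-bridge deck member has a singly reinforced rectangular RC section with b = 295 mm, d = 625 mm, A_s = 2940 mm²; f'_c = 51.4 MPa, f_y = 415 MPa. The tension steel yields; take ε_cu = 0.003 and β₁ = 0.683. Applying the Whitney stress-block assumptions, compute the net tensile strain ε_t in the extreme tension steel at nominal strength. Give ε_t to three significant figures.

ε_t ≈ 0.0105

a = A_s f_y/(0.85 f'_c b) = 94.67 mm.
β₁ = 0.683, so c = a/β₁ = 94.67/0.683 = 138.61 mm.
From the linear strain diagram with ε_cu = 0.003: ε_t = 0.003 (d − c)/c = 0.003 × (625 − 138.61)/138.61 = 0.0105.
Since ε_t ≥ 0.005, the section is tension-controlled.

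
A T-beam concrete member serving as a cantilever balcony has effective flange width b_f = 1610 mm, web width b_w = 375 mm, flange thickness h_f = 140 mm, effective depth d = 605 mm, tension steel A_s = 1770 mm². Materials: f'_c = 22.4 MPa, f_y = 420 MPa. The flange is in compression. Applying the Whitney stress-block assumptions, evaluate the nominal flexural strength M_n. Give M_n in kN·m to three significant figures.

Tension: T = A_s f_y = 1770 × 420 = 743400 N.
Try a within the flange: a = T/(0.85 f'_c b_f) = 743400/(0.85 × 22.4 × 1610) = 24.25 mm.
Since a = 24.25 ≤ h_f = 140 mm, the stress block lies entirely in the flange; analyse as a rectangular beam of width b_f.
M_n = T(d − a/2) = 743400 × (605 − 12.125) = 440.74 × 10⁶ N·mm.
M_n = 440.74 kN·m.

M_n ≈ 441 kN·m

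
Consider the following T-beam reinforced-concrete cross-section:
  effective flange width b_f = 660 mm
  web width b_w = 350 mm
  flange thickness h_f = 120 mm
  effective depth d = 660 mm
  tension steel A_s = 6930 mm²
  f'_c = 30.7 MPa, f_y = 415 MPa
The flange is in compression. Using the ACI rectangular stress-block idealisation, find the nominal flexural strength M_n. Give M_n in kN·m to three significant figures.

Tension: T = A_s f_y = 6930 × 415 = 2875950 N.
Try a within the flange: a = T/(0.85 f'_c b_f) = 2875950/(0.85 × 30.7 × 660) = 166.99 mm.
a = 166.99 > h_f = 120 mm: the block extends into the web. Split into flange-overhang and web parts.
C_f = 0.85 f'_c (b_f − b_w) h_f = 0.85 × 30.7 × (660 − 350) × 120 = 970734 N.
Remaining web compression depth: a_w = (T − C_f)/(0.85 f'_c b_w) = (2875950 − 970734)/(0.85 × 30.7 × 350) = 208.60 mm.
M_n = C_f(d − h_f/2) + (T − C_f)(d − a_w/2) = 970734 × (660 − 60) + 1905216 × (660 − 104.3) = 582.44 + 1058.73 = 1641.17 × 10⁶ N·mm.
M_n = 1641.17 kN·m.

M_n ≈ 1640 kN·m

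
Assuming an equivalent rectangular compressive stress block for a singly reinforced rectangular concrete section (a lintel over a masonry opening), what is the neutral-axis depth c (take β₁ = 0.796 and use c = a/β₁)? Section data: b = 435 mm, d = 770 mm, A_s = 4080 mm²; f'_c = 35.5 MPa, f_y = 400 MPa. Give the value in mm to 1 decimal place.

T = A_s f_y = 4080 × 400 = 1632000 N = 1632 kN.
Setting C = 0.85 f'_c a b equal to T: a = 1632000/(0.85 × 35.5 × 435) = 124.332 mm.
With β₁ = 0.796, c = a/β₁ = 124.332/0.796 = 156.2 mm.

c ≈ 156.2 mm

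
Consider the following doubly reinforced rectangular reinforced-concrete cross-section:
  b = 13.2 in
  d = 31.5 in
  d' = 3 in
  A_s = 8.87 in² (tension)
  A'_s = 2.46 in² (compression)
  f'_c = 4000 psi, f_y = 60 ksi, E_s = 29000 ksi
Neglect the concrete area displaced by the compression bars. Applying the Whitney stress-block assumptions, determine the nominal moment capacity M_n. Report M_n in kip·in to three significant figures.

M_n ≈ 14700 kip·in

Assume both steels yield.
a = (A_s − A'_s) f_y/(0.85 f'_c b) = (8.87 − 2.46) × 60/(0.85 × 4 × 13.2) = 8.570 in.
c = a/β₁ = 8.570/0.85 = 10.082 in; ε'_s = 0.003(c − d')/c = 0.0021 ≥ ε_y = 0.0021, so the compression steel yields.
M_n = (A_s − A'_s) f_y (d − a/2) + A'_s f_y (d − d') = 384.6 × (31.5 − 4.285) + 147.6 × (31.5 − 3) = 10466.9 + 4206.6 = 14673.5 kip·in.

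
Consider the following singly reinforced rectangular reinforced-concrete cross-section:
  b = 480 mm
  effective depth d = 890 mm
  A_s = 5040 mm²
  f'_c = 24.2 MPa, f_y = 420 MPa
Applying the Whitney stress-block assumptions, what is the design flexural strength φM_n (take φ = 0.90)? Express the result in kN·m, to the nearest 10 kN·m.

T = A_s f_y = 5040 × 420 = 2116800 N = 2116.8 kN.
From C = T: a = T/(0.85 f'_c b) = 2116800/(0.85 × 24.2 × 480) = 214.39 mm.
M_n = T(d − a/2) = 2116.8 kN × (890 − 107.195) mm = 1657.04 kN·m.
φM_n = 0.90 × 1657.04 = 1491.34 kN·m.

φM_n ≈ 1490 kN·m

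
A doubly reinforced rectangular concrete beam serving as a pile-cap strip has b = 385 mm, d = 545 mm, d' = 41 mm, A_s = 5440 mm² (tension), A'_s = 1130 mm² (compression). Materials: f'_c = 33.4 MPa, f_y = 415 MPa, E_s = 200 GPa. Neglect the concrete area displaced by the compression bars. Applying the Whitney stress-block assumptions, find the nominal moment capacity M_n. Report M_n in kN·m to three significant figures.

M_n ≈ 1060 kN·m

Assume both tension and compression steel yield.
Net tension couple steel: A_s − A'_s = 4310 mm².
a = (A_s − A'_s) f_y / (0.85 f'_c b) = 1788650/(0.85 × 33.4 × 385) = 163.64 mm.
c = a/β₁ = 163.64/0.811 = 201.78 mm; ε'_s = 0.003(c − d')/c = 0.0024 ≥ f_y/E_s = 0.0021, so compression steel does yield.
M_n = (A_s − A'_s) f_y (d − a/2) + A'_s f_y (d − d') = [1788650 × (545 − 81.82) + 468950 × (545 − 41)] × 10⁻⁶ = 828.47 + 236.35 = 1064.82 kN·m.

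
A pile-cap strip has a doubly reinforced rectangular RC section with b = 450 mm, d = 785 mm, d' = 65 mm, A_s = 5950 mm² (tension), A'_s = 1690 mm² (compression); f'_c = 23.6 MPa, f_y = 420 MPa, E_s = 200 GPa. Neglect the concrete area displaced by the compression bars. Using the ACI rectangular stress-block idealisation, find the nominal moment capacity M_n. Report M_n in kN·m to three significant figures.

Assume both tension and compression steel yield.
Net tension couple steel: A_s − A'_s = 4260 mm².
a = (A_s − A'_s) f_y / (0.85 f'_c b) = 1789200/(0.85 × 23.6 × 450) = 198.21 mm.
c = a/β₁ = 198.21/0.85 = 233.19 mm; ε'_s = 0.003(c − d')/c = 0.0022 ≥ f_y/E_s = 0.0021, so compression steel does yield.
M_n = (A_s − A'_s) f_y (d − a/2) + A'_s f_y (d − d') = [1789200 × (785 − 99.105) + 709800 × (785 − 65)] × 10⁻⁶ = 1227.20 + 511.06 = 1738.26 kN·m.

M_n ≈ 1740 kN·m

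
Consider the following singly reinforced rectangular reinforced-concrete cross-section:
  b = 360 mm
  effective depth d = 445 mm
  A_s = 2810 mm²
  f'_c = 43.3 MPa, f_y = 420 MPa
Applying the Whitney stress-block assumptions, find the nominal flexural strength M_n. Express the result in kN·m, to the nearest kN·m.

M_n ≈ 473 kN·m

T = A_s f_y = 2810 × 420 = 1180200 N = 1180.2 kN.
From C = T: a = T/(0.85 f'_c b) = 1180200/(0.85 × 43.3 × 360) = 89.07 mm.
M_n = T(d − a/2) = 1180.2 kN × (445 − 44.535) mm = 472.63 kN·m.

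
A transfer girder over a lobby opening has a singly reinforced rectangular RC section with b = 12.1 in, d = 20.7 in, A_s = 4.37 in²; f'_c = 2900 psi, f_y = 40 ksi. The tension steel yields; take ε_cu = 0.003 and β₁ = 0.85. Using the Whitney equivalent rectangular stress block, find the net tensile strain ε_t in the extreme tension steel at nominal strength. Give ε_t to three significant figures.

ε_t ≈ 0.00601

a = A_s f_y/(0.85 f'_c b) = 5.861 in.
β₁ = 0.85, so c = a/β₁ = 5.861/0.85 = 6.895 in.
From the linear strain diagram with ε_cu = 0.003: ε_t = 0.003 (d − c)/c = 0.003 × (20.7 − 6.895)/6.895 = 0.00601.
Since ε_t ≥ 0.005, the section is tension-controlled.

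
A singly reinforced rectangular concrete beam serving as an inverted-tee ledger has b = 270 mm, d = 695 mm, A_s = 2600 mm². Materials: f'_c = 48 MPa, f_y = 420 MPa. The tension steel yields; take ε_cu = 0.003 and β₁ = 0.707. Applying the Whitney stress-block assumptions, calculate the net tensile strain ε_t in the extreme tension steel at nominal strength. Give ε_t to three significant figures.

ε_t ≈ 0.0119

a = A_s f_y/(0.85 f'_c b) = 99.13 mm.
β₁ = 0.707, so c = a/β₁ = 99.13/0.707 = 140.21 mm.
From the linear strain diagram with ε_cu = 0.003: ε_t = 0.003 (d − c)/c = 0.003 × (695 − 140.21)/140.21 = 0.0119.
Since ε_t ≥ 0.005, the section is tension-controlled.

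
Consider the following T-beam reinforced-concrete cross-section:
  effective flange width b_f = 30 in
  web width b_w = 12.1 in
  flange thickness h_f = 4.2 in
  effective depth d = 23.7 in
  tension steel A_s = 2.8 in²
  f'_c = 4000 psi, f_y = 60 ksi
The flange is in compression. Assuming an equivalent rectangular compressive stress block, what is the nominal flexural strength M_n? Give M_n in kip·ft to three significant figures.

M_n ≈ 320 kip·ft

Tension: T = A_s f_y = 2.8 × 60 = 168 kips.
Try a within the flange: a = T/(0.85 f'_c b_f) = 168/(0.85 × 4 × 30) = 1.647 in.
Since a = 1.647 ≤ h_f = 4.2 in, the stress block lies entirely in the flange; analyse as a rectangular beam of width b_f.
M_n = T(d − a/2) = 168 × (23.7 − 0.8235) = 3843.3 kip·in.
M_n = 3843.3/12 = 320.28 kip·ft.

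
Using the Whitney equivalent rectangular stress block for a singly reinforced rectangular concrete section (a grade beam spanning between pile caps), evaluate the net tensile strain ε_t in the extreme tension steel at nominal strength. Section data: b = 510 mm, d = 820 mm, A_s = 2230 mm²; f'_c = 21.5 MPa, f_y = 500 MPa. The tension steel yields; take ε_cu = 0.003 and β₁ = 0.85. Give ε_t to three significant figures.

ε_t ≈ 0.0145

a = A_s f_y/(0.85 f'_c b) = 119.63 mm.
β₁ = 0.85, so c = a/β₁ = 119.63/0.85 = 140.74 mm.
From the linear strain diagram with ε_cu = 0.003: ε_t = 0.003 (d − c)/c = 0.003 × (820 − 140.74)/140.74 = 0.0145.
Since ε_t ≥ 0.005, the section is tension-controlled.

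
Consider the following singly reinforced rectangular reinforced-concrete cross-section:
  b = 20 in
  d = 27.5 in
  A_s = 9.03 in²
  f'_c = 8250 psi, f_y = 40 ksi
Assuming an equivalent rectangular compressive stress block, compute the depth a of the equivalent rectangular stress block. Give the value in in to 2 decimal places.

T = A_s f_y = 9.03 × 40 = 361.2 kips.
a = T/(0.85 f'_c b) = 361.2/(0.85 × 8.25 × 20) = 2.58 in.

a ≈ 2.58 in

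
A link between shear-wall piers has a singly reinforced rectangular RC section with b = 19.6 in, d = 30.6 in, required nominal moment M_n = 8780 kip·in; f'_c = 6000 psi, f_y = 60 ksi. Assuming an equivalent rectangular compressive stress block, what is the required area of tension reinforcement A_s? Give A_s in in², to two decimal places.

A_s ≈ 5.03 in²

From M_n = 0.85 f'_c a b (d − a/2):
a = d − √(d² − 2M_n/(0.85 f'_c b)) = 30.6 − √(30.6² − 2 × 8780/(0.85 × 6 × 19.6)) = 3.019 in.
A_s = 0.85 f'_c a b / f_y = 0.85 × 6 × 3.019 × 19.6 / 60 = 5.030 in².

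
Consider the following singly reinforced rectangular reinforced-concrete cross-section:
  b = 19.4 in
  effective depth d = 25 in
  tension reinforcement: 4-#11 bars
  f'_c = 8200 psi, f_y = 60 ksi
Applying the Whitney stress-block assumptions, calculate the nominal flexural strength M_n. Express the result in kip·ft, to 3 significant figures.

A_s = 4 × 1.56 = 6.24 in².
T = A_s f_y = 6.24 × 60 = 374.4 kips.
a = T/(0.85 f'_c b) = 374.4/(0.85 × 8.2 × 19.4) = 2.769 in.
M_n = T(d − a/2) = 374.4 × (25 − 1.3845) = 8841.6 kip·in = 8841.6/12 = 736.80 kip·ft.

M_n ≈ 737 kip·ft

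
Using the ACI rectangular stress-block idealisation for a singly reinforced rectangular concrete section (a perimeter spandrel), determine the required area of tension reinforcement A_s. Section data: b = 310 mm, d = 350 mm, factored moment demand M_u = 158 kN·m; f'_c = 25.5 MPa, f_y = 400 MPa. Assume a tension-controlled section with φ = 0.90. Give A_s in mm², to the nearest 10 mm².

M_n = M_u/φ = 158/0.90 = 175.556 kN·m.
With M_n = 0.85 f'_c a b (d − a/2), solve the quadratic for a:
a = d − √(d² − 2M_n/(0.85 f'_c b)) = 350 − √(350² − 2 × 175.556×10⁶/(0.85 × 25.5 × 310)) = 84.96 mm.
A_s = 0.85 f'_c a b / f_y = 0.85 × 25.5 × 84.96 × 310 / 400 = 1427.2 mm².

A_s ≈ 1430 mm²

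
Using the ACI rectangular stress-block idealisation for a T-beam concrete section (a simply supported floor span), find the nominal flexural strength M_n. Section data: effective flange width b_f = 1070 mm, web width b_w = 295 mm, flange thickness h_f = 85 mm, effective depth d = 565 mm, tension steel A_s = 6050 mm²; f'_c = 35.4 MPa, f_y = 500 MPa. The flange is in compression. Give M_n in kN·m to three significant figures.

Tension: T = A_s f_y = 6050 × 500 = 3025000 N.
Try a within the flange: a = T/(0.85 f'_c b_f) = 3025000/(0.85 × 35.4 × 1070) = 93.95 mm.
a = 93.95 > h_f = 85 mm: the block extends into the web. Split into flange-overhang and web parts.
C_f = 0.85 f'_c (b_f − b_w) h_f = 0.85 × 35.4 × (1070 − 295) × 85 = 1982179 N.
Remaining web compression depth: a_w = (T − C_f)/(0.85 f'_c b_w) = (3025000 − 1982179)/(0.85 × 35.4 × 295) = 117.48 mm.
M_n = C_f(d − h_f/2) + (T − C_f)(d − a_w/2) = 1982179 × (565 − 42.5) + 1042821 × (565 − 58.74) = 1035.69 + 527.94 = 1563.63 × 10⁶ N·mm.
M_n = 1563.63 kN·m.

M_n ≈ 1560 kN·m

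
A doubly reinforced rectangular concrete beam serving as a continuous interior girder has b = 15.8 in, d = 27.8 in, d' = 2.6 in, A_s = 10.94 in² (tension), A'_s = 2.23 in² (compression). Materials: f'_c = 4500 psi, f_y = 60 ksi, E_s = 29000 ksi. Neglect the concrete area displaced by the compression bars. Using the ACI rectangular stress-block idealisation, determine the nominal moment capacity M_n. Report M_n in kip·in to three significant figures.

M_n ≈ 15600 kip·in

Assume both steels yield.
a = (A_s − A'_s) f_y/(0.85 f'_c b) = (10.94 − 2.23) × 60/(0.85 × 4.5 × 15.8) = 8.647 in.
c = a/β₁ = 8.647/0.825 = 10.481 in; ε'_s = 0.003(c − d')/c = 0.0023 ≥ ε_y = 0.0021, so the compression steel yields.
M_n = (A_s − A'_s) f_y (d − a/2) + A'_s f_y (d − d') = 522.6 × (27.8 − 4.3235) + 133.8 × (27.8 − 2.6) = 12268.8 + 3371.8 = 15640.6 kip·in.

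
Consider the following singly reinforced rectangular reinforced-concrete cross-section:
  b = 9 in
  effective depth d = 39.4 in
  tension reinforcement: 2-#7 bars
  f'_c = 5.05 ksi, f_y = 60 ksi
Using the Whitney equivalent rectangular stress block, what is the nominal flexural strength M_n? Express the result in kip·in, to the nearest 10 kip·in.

M_n ≈ 2770 kip·in

A_s = 2 × 0.6 = 1.2 in².
T = A_s f_y = 1.2 × 60 = 72 kips.
a = T/(0.85 f'_c b) = 72/(0.85 × 5.05 × 9) = 1.864 in.
M_n = T(d − a/2) = 72 × (39.4 − 0.932) = 2769.7 kip·in.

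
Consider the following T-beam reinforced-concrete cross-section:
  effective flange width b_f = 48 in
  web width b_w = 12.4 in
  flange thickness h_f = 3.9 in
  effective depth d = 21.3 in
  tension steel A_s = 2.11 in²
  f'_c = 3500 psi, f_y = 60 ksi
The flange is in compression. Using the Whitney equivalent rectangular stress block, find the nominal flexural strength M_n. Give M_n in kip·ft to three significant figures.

Tension: T = A_s f_y = 2.11 × 60 = 126.6 kips.
Try a within the flange: a = T/(0.85 f'_c b_f) = 126.6/(0.85 × 3.5 × 48) = 0.887 in.
Since a = 0.887 ≤ h_f = 3.9 in, the stress block lies entirely in the flange; analyse as a rectangular beam of width b_f.
M_n = T(d − a/2) = 126.6 × (21.3 − 0.4435) = 2640.4 kip·in.
M_n = 2640.4/12 = 220.03 kip·ft.

M_n ≈ 220 kip·ft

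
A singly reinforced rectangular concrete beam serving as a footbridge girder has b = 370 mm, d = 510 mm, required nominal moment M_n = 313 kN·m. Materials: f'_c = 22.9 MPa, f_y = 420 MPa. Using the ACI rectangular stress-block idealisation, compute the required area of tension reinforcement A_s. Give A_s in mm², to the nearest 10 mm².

With M_n = 0.85 f'_c a b (d − a/2), solve the quadratic for a:
a = d − √(d² − 2M_n/(0.85 f'_c b)) = 510 − √(510² − 2 × 313×10⁶/(0.85 × 22.9 × 370)) = 93.85 mm.
A_s = 0.85 f'_c a b / f_y = 0.85 × 22.9 × 93.85 × 370 / 420 = 1609.3 mm².

A_s ≈ 1610 mm²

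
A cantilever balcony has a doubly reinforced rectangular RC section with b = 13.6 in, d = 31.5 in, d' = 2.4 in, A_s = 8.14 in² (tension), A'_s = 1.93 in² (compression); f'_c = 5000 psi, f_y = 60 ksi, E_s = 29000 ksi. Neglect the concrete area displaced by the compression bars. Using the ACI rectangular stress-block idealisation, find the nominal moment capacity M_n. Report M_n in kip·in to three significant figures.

Assume both steels yield.
a = (A_s − A'_s) f_y/(0.85 f'_c b) = (8.14 − 1.93) × 60/(0.85 × 5 × 13.6) = 6.446 in.
c = a/β₁ = 6.446/0.8 = 8.058 in; ε'_s = 0.003(c − d')/c = 0.0021 ≥ ε_y = 0.0021, so the compression steel yields.
M_n = (A_s − A'_s) f_y (d − a/2) + A'_s f_y (d − d') = 372.6 × (31.5 − 3.223) + 115.8 × (31.5 − 2.4) = 10536.0 + 3369.8 = 13905.8 kip·in.

M_n ≈ 13900 kip·in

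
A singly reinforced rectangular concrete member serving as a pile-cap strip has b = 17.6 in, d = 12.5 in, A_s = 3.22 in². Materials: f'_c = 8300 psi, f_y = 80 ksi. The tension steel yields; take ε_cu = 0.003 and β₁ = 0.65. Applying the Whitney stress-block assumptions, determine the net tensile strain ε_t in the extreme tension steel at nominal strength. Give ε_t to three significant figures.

a = A_s f_y/(0.85 f'_c b) = 2.075 in.
β₁ = 0.65, so c = a/β₁ = 2.075/0.65 = 3.192 in.
From the linear strain diagram with ε_cu = 0.003: ε_t = 0.003 (d − c)/c = 0.003 × (12.5 − 3.192)/3.192 = 0.00875.
Since ε_t ≥ 0.005, the section is tension-controlled.

ε_t ≈ 0.00875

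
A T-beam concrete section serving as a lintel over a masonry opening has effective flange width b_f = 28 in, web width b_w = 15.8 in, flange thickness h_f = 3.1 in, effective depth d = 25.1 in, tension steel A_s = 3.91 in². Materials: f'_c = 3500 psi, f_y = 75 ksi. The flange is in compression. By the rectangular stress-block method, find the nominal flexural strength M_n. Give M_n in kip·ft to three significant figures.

M_n ≈ 570 kip·ft

Tension: T = A_s f_y = 3.91 × 75 = 293.25 kips.
Try a within the flange: a = T/(0.85 f'_c b_f) = 293.25/(0.85 × 3.5 × 28) = 3.520 in.
a = 3.520 > h_f = 3.1 in: the block extends into the web. Split into flange-overhang and web parts.
C_f = 0.85 f'_c (b_f − b_w) h_f = 0.85 × 3.5 × (28 − 15.8) × 3.1 = 112.5 kips.
Remaining web compression depth: a_w = (T − C_f)/(0.85 f'_c b_w) = (293.25 − 112.5)/(0.85 × 3.5 × 15.8) = 3.845 in.
M_n = C_f(d − h_f/2) + (T − C_f)(d − a_w/2) = 112.5 × (25.1 − 1.55) + 180.75 × (25.1 − 1.9225) = 2649.4 + 4189.3 = 6838.7 kip·in.
M_n = 6838.7/12 = 569.89 kip·ft.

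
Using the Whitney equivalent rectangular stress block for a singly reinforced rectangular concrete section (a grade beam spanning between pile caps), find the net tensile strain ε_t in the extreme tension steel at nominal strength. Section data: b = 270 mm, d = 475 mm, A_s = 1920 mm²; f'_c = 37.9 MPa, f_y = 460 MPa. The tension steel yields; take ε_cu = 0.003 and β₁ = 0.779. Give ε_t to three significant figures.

a = A_s f_y/(0.85 f'_c b) = 101.54 mm.
β₁ = 0.779, so c = a/β₁ = 101.54/0.779 = 130.35 mm.
From the linear strain diagram with ε_cu = 0.003: ε_t = 0.003 (d − c)/c = 0.003 × (475 − 130.35)/130.35 = 0.00793.
Since ε_t ≥ 0.005, the section is tension-controlled.

ε_t ≈ 0.00793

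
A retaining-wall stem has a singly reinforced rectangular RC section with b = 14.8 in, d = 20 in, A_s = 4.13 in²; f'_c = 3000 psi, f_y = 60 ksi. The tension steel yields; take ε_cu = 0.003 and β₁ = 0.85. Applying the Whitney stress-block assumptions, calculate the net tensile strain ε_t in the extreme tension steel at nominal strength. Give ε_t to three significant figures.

a = A_s f_y/(0.85 f'_c b) = 6.566 in.
β₁ = 0.85, so c = a/β₁ = 6.566/0.85 = 7.725 in.
From the linear strain diagram with ε_cu = 0.003: ε_t = 0.003 (d − c)/c = 0.003 × (20 − 7.725)/7.725 = 0.00477.
ε_t is between 0.004 and 0.005 — transition zone.

ε_t ≈ 0.00477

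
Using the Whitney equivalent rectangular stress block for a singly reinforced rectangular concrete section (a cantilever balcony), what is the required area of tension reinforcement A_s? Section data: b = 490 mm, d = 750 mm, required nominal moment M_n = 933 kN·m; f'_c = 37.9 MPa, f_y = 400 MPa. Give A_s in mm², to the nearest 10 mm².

A_s ≈ 3290 mm²

With M_n = 0.85 f'_c a b (d − a/2), solve the quadratic for a:
a = d − √(d² − 2M_n/(0.85 f'_c b)) = 750 − √(750² − 2 × 933×10⁶/(0.85 × 37.9 × 490)) = 83.45 mm.
A_s = 0.85 f'_c a b / f_y = 0.85 × 37.9 × 83.45 × 490 / 400 = 3293.2 mm².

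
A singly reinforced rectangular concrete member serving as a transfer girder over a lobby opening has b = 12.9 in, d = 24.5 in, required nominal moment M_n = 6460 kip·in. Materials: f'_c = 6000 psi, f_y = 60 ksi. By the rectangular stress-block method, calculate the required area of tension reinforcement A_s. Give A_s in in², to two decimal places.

A_s ≈ 4.83 in²

From M_n = 0.85 f'_c a b (d − a/2):
a = d − √(d² − 2M_n/(0.85 f'_c b)) = 24.5 − √(24.5² − 2 × 6460/(0.85 × 6 × 12.9)) = 4.404 in.
A_s = 0.85 f'_c a b / f_y = 0.85 × 6 × 4.404 × 12.9 / 60 = 4.829 in².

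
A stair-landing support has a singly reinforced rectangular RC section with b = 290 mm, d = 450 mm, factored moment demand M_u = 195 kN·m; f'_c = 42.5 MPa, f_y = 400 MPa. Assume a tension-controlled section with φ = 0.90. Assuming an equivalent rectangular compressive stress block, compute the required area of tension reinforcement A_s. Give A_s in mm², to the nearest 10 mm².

M_n = M_u/φ = 195/0.90 = 216.667 kN·m.
With M_n = 0.85 f'_c a b (d − a/2), solve the quadratic for a:
a = d − √(d² − 2M_n/(0.85 f'_c b)) = 450 − √(450² − 2 × 216.667×10⁶/(0.85 × 42.5 × 290)) = 48.58 mm.
A_s = 0.85 f'_c a b / f_y = 0.85 × 42.5 × 48.58 × 290 / 400 = 1272.3 mm².

A_s ≈ 1270 mm²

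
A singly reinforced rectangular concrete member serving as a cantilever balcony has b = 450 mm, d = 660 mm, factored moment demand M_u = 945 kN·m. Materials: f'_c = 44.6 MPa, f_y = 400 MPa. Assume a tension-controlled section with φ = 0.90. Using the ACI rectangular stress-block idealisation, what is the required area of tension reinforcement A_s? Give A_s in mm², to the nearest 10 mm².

A_s ≈ 4310 mm²

M_n = M_u/φ = 945/0.90 = 1050 kN·m.
With M_n = 0.85 f'_c a b (d − a/2), solve the quadratic for a:
a = d − √(d² − 2M_n/(0.85 f'_c b)) = 660 − √(660² − 2 × 1050×10⁶/(0.85 × 44.6 × 450)) = 100.98 mm.
A_s = 0.85 f'_c a b / f_y = 0.85 × 44.6 × 100.98 × 450 / 400 = 4306.7 mm².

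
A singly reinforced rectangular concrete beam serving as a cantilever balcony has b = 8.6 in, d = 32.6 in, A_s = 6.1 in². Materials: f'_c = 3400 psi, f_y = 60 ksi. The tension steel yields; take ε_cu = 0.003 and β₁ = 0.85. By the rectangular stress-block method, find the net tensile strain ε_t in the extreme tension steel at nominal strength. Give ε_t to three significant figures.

a = A_s f_y/(0.85 f'_c b) = 14.726 in.
β₁ = 0.85, so c = a/β₁ = 14.726/0.85 = 17.325 in.
From the linear strain diagram with ε_cu = 0.003: ε_t = 0.003 (d − c)/c = 0.003 × (32.6 − 17.325)/17.325 = 0.00265.
ε_t < 0.004 — the section is over-reinforced for flexure under ACI limits.

ε_t ≈ 0.00265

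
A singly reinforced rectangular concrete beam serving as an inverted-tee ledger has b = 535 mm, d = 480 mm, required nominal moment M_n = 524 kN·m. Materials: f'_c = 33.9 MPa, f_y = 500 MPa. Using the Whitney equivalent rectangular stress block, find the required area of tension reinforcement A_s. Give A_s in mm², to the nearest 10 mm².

A_s ≈ 2370 mm²

With M_n = 0.85 f'_c a b (d − a/2), solve the quadratic for a:
a = d − √(d² − 2M_n/(0.85 f'_c b)) = 480 − √(480² − 2 × 524×10⁶/(0.85 × 33.9 × 535)) = 76.99 mm.
A_s = 0.85 f'_c a b / f_y = 0.85 × 33.9 × 76.99 × 535 / 500 = 2373.8 mm².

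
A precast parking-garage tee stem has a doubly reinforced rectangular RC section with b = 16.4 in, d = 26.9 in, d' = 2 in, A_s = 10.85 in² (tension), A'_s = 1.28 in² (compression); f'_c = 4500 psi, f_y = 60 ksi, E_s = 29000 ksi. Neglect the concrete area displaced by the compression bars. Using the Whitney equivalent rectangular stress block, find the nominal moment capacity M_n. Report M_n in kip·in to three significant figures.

M_n ≈ 14700 kip·in

Assume both steels yield.
a = (A_s − A'_s) f_y/(0.85 f'_c b) = (10.85 − 1.28) × 60/(0.85 × 4.5 × 16.4) = 9.154 in.
c = a/β₁ = 9.154/0.825 = 11.096 in; ε'_s = 0.003(c − d')/c = 0.0025 ≥ ε_y = 0.0021, so the compression steel yields.
M_n = (A_s − A'_s) f_y (d − a/2) + A'_s f_y (d − d') = 574.2 × (26.9 − 4.577) + 76.8 × (26.9 − 2) = 12817.9 + 1912.3 = 14730.2 kip·in.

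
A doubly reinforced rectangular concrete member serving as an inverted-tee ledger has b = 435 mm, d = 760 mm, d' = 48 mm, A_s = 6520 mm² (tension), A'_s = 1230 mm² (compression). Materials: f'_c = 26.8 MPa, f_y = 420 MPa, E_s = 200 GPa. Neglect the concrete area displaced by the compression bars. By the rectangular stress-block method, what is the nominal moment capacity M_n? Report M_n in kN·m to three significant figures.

Assume both tension and compression steel yield.
Net tension couple steel: A_s − A'_s = 5290 mm².
a = (A_s − A'_s) f_y / (0.85 f'_c b) = 2221800/(0.85 × 26.8 × 435) = 224.21 mm.
c = a/β₁ = 224.21/0.85 = 263.78 mm; ε'_s = 0.003(c − d')/c = 0.0025 ≥ f_y/E_s = 0.0021, so compression steel does yield.
M_n = (A_s − A'_s) f_y (d − a/2) + A'_s f_y (d − d') = [2221800 × (760 − 112.105) + 516600 × (760 − 48)] × 10⁻⁶ = 1439.49 + 367.82 = 1807.31 kN·m.

M_n ≈ 1810 kN·m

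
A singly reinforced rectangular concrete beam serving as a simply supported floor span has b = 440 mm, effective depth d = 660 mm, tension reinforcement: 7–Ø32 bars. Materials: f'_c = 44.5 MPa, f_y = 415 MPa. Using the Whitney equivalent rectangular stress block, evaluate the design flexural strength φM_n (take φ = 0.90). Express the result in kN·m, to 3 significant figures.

A_s = 7 × 804 = 5628 mm².
T = A_s f_y = 5628 × 415 = 2335620 N = 2335.62 kN.
From C = T: a = T/(0.85 f'_c b) = 2335620/(0.85 × 44.5 × 440) = 140.34 mm.
M_n = T(d − a/2) = 2335.62 kN × (660 − 70.17) mm = 1377.62 kN·m.
φM_n = 0.90 × 1377.62 = 1239.86 kN·m.

φM_n ≈ 1240 kN·m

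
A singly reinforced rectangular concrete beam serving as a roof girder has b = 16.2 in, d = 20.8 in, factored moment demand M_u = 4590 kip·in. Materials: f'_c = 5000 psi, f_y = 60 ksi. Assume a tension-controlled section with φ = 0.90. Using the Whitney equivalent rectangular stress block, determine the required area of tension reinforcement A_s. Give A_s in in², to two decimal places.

A_s ≈ 4.51 in²

M_n = M_u/φ = 4590/0.90 = 5100 kip·in.
From M_n = 0.85 f'_c a b (d − a/2):
a = d − √(d² − 2M_n/(0.85 f'_c b)) = 20.8 − √(20.8² − 2 × 5100/(0.85 × 5 × 16.2)) = 3.933 in.
A_s = 0.85 f'_c a b / f_y = 0.85 × 5 × 3.933 × 16.2 / 60 = 4.513 in².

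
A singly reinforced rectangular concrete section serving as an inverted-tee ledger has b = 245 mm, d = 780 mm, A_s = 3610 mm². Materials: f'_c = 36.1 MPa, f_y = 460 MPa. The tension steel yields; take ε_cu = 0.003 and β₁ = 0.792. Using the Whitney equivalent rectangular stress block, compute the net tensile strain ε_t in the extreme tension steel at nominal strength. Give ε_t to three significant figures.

ε_t ≈ 0.00539

a = A_s f_y/(0.85 f'_c b) = 220.89 mm.
β₁ = 0.792, so c = a/β₁ = 220.89/0.792 = 278.90 mm.
From the linear strain diagram with ε_cu = 0.003: ε_t = 0.003 (d − c)/c = 0.003 × (780 − 278.90)/278.90 = 0.00539.
Since ε_t ≥ 0.005, the section is tension-controlled.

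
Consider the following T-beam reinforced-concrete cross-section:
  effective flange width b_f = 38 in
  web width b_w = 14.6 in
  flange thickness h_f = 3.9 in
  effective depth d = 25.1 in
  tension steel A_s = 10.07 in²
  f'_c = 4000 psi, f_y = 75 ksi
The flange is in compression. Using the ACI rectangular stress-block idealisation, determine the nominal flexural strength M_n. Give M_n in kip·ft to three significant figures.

Tension: T = A_s f_y = 10.07 × 75 = 755.25 kips.
Try a within the flange: a = T/(0.85 f'_c b_f) = 755.25/(0.85 × 4 × 38) = 5.846 in.
a = 5.846 > h_f = 3.9 in: the block extends into the web. Split into flange-overhang and web parts.
C_f = 0.85 f'_c (b_f − b_w) h_f = 0.85 × 4 × (38 − 14.6) × 3.9 = 310.3 kips.
Remaining web compression depth: a_w = (T − C_f)/(0.85 f'_c b_w) = (755.25 − 310.3)/(0.85 × 4 × 14.6) = 8.964 in.
M_n = C_f(d − h_f/2) + (T − C_f)(d − a_w/2) = 310.3 × (25.1 − 1.95) + 444.95 × (25.1 − 4.482) = 7183.4 + 9174.0 = 16357.4 kip·in.
M_n = 16357.4/12 = 1363.12 kip·ft.

M_n ≈ 1360 kip·ft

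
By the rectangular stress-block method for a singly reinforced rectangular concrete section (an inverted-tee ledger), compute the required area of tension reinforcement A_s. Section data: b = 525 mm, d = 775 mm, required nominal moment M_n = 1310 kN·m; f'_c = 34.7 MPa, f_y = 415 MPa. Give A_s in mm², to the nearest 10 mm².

A_s ≈ 4410 mm²

With M_n = 0.85 f'_c a b (d − a/2), solve the quadratic for a:
a = d − √(d² − 2M_n/(0.85 f'_c b)) = 775 − √(775² − 2 × 1310×10⁶/(0.85 × 34.7 × 525)) = 118.17 mm.
A_s = 0.85 f'_c a b / f_y = 0.85 × 34.7 × 118.17 × 525 / 415 = 4409.3 mm².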